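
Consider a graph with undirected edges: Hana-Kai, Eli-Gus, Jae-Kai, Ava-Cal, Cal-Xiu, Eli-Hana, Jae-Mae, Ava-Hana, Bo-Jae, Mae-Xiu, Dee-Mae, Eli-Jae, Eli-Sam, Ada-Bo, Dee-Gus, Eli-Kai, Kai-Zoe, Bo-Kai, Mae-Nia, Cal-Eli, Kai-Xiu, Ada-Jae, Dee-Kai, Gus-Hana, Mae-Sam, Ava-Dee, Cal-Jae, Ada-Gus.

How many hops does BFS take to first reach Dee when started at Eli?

2

Level 0: Eli
Level 1: Cal, Gus, Hana, Jae, Kai, Sam
Level 2: Ada, Ava, Bo, Dee, Mae, Xiu, Zoe
Level 3: Nia
Dee first appears at level 2.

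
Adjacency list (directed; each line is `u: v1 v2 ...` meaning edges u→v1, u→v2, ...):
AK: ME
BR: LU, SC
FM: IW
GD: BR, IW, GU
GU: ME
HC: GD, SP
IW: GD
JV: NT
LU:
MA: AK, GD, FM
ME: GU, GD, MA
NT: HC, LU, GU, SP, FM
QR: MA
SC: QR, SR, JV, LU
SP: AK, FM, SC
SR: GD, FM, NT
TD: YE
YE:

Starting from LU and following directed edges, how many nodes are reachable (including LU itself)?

1

BFS from LU visits: LU
Reachable nodes: 1 of 18 total.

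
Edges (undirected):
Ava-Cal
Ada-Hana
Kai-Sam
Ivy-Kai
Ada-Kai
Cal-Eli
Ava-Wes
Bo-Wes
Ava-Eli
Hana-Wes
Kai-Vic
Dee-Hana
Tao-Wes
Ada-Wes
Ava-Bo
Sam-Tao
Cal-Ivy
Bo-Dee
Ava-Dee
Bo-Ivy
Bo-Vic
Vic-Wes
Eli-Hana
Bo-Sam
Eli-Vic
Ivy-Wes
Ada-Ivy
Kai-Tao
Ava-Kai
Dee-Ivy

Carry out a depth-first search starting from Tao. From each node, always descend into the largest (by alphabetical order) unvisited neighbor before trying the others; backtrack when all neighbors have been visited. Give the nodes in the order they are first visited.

Visit Tao
Tao → Wes
Wes → Vic
Vic → Kai
Kai → Sam
Sam → Bo
Bo → Ivy
Ivy → Dee
Dee → Hana
Hana → Eli
Eli → Cal
Cal → Ava
Hana → Ada

Tao -> Wes -> Vic -> Kai -> Sam -> Bo -> Ivy -> Dee -> Hana -> Eli -> Cal -> Ava -> Ada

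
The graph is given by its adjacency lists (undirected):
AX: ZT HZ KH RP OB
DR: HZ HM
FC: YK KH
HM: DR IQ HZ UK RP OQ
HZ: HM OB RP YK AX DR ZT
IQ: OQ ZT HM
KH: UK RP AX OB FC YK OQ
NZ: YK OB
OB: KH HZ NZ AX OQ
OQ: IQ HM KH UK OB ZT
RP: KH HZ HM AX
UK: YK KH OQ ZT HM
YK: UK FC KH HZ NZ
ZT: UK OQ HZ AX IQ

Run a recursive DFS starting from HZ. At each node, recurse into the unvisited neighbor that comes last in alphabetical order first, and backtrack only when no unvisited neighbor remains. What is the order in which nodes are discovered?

HZ, ZT, UK, YK, NZ, OB, OQ, KH, RP, HM, IQ, DR, AX, FC

Visit HZ
HZ → ZT
ZT → UK
UK → YK
YK → NZ
NZ → OB
OB → OQ
OQ → KH
KH → RP
RP → HM
HM → IQ
HM → DR
RP → AX
KH → FC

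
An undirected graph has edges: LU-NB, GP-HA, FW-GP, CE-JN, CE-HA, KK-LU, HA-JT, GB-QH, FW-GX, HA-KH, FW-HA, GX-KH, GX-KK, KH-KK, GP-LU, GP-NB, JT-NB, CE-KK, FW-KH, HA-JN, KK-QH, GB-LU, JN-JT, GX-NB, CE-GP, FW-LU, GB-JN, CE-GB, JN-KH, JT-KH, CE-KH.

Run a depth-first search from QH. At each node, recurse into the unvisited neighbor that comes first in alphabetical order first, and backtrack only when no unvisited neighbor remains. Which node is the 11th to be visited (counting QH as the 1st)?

Visit QH
QH → GB
GB → CE
CE → GP
GP → FW
FW → GX
GX → KH
KH → HA
HA → JN
JN → JT
JT → NB
NB → LU
LU → KK

Visit order: QH, GB, CE, GP, FW, GX, KH, HA, JN, JT, NB, LU, KK

NB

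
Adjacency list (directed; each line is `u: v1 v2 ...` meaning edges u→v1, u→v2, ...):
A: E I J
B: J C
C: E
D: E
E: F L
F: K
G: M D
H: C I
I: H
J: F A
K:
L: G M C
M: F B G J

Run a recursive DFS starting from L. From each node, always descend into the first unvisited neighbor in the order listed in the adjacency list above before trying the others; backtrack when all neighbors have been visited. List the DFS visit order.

L, G, M, F, K, B, J, A, E, I, H, C, D

Visit L
L → G
G → M
M → F
F → K
M → B
B → J
J → A
A → E
A → I
I → H
H → C
G → D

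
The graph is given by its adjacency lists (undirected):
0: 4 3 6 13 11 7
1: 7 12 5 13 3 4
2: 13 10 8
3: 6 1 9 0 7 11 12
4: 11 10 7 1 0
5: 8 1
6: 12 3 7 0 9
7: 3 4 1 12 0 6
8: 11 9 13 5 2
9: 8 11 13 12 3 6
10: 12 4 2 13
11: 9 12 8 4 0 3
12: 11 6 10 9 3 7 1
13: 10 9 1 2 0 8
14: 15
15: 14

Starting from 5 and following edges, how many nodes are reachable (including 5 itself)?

14

BFS from 5 visits: 5, 1, 8, 3, 4, 7, 12, 13, 2, 9, 11, 0, 6, 10
Reachable nodes: 14 of 16 total.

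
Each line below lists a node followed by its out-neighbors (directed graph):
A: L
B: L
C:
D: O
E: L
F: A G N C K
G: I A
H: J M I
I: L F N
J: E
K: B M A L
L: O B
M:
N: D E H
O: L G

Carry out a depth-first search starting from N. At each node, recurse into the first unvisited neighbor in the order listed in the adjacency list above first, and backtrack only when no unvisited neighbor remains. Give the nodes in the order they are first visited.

N → D → O → L → B → G → I → F → A → C → K → M → E → H → J

Visit N
N → D
D → O
O → L
L → B
O → G
G → I
I → F
F → A
F → C
F → K
K → M
N → E
N → H
H → J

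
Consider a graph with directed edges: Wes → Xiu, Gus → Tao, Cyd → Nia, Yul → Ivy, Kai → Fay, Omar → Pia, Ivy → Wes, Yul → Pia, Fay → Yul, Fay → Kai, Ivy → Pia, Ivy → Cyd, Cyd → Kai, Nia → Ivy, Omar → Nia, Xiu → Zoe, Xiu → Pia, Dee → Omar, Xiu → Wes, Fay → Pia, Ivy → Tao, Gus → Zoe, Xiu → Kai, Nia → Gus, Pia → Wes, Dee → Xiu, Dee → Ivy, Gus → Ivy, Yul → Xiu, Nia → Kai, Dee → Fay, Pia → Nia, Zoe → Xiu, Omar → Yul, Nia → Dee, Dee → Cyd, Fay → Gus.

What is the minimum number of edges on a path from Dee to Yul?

2

Level 0: Dee
Level 1: Cyd, Fay, Ivy, Omar, Xiu
Level 2: Gus, Kai, Nia, Pia, Tao, Wes, Yul, Zoe
Yul first appears at level 2.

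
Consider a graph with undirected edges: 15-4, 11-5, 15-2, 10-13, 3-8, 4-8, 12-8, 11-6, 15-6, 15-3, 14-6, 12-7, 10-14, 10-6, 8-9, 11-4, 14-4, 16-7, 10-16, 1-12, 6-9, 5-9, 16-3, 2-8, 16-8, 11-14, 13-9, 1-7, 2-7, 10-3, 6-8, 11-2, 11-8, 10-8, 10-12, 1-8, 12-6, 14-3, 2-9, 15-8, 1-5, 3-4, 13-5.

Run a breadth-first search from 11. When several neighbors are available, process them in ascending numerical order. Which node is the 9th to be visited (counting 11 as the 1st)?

Visit 11; enqueue 2, 4, 5, 6, 8, 14 → queue [2, 4, 5, 6, 8, 14]
Visit 2; enqueue 7, 9, 15 → queue [4, 5, 6, 8, 14, 7, 9, 15]
Visit 4; enqueue 3 → queue [5, 6, 8, 14, 7, 9, 15, 3]
Visit 5; enqueue 1, 13 → queue [6, 8, 14, 7, 9, 15, 3, 1, 13]
Visit 6; enqueue 10, 12 → queue [8, 14, 7, 9, 15, 3, 1, 13, 10, 12]
Visit 8; enqueue 16 → queue [14, 7, 9, 15, 3, 1, 13, 10, 12, 16]
Visit 14 → queue [7, 9, 15, 3, 1, 13, 10, 12, 16]
Visit 7 → queue [9, 15, 3, 1, 13, 10, 12, 16]
Visit 9 → queue [15, 3, 1, 13, 10, 12, 16]
Visit 15 → queue [3, 1, 13, 10, 12, 16]
Visit 3 → queue [1, 13, 10, 12, 16]
Visit 1 → queue [13, 10, 12, 16]
Visit 13 → queue [10, 12, 16]
Visit 10 → queue [12, 16]
Visit 12 → queue [16]
Visit 16 → queue []

Visit order: 11, 2, 4, 5, 6, 8, 14, 7, 9, 15, 3, 1, 13, 10, 12, 16

9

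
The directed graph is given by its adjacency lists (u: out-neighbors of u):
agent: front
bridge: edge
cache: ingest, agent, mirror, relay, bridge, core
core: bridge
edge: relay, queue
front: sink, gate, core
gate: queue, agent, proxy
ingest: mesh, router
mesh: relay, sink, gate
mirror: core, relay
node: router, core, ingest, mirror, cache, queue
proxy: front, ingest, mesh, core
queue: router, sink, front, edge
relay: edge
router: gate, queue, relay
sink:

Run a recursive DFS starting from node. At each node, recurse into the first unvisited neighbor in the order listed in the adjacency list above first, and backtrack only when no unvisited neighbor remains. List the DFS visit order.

node router gate queue sink front core bridge edge relay agent proxy ingest mesh mirror cache

Visit node
node → router
router → gate
gate → queue
queue → sink
queue → front
front → core
core → bridge
bridge → edge
edge → relay
gate → agent
gate → proxy
proxy → ingest
ingest → mesh
node → mirror
node → cache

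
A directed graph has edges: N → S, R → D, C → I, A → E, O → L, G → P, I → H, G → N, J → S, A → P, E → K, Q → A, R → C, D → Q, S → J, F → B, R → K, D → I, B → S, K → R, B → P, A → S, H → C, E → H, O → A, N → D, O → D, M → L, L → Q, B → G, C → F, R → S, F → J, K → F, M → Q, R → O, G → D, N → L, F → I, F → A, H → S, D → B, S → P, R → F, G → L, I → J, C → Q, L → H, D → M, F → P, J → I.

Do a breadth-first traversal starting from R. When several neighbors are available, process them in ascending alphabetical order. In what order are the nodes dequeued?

Visit R; enqueue C, D, F, K, O, S → queue [C, D, F, K, O, S]
Visit C; enqueue I, Q → queue [D, F, K, O, S, I, Q]
Visit D; enqueue B, M → queue [F, K, O, S, I, Q, B, M]
Visit F; enqueue A, J, P → queue [K, O, S, I, Q, B, M, A, J, P]
Visit K → queue [O, S, I, Q, B, M, A, J, P]
Visit O; enqueue L → queue [S, I, Q, B, M, A, J, P, L]
Visit S → queue [I, Q, B, M, A, J, P, L]
Visit I; enqueue H → queue [Q, B, M, A, J, P, L, H]
Visit Q → queue [B, M, A, J, P, L, H]
Visit B; enqueue G → queue [M, A, J, P, L, H, G]
Visit M → queue [A, J, P, L, H, G]
Visit A; enqueue E → queue [J, P, L, H, G, E]
Visit J → queue [P, L, H, G, E]
Visit P → queue [L, H, G, E]
Visit L → queue [H, G, E]
Visit H → queue [G, E]
Visit G; enqueue N → queue [E, N]
Visit E → queue [N]
Visit N → queue []

R C D F K O S I Q B M A J P L H G E N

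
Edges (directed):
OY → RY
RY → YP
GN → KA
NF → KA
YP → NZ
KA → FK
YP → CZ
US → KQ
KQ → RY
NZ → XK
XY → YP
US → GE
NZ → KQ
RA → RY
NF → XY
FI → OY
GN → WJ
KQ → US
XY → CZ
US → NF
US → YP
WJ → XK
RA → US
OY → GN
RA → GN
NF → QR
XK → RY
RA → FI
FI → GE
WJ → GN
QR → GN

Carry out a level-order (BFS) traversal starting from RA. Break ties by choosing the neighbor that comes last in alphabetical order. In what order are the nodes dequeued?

Visit RA; enqueue US, RY, GN, FI → queue [US, RY, GN, FI]
Visit US; enqueue YP, NF, KQ, GE → queue [RY, GN, FI, YP, NF, KQ, GE]
Visit RY → queue [GN, FI, YP, NF, KQ, GE]
Visit GN; enqueue WJ, KA → queue [FI, YP, NF, KQ, GE, WJ, KA]
Visit FI; enqueue OY → queue [YP, NF, KQ, GE, WJ, KA, OY]
Visit YP; enqueue NZ, CZ → queue [NF, KQ, GE, WJ, KA, OY, NZ, CZ]
Visit NF; enqueue XY, QR → queue [KQ, GE, WJ, KA, OY, NZ, CZ, XY, QR]
Visit KQ → queue [GE, WJ, KA, OY, NZ, CZ, XY, QR]
Visit GE → queue [WJ, KA, OY, NZ, CZ, XY, QR]
Visit WJ; enqueue XK → queue [KA, OY, NZ, CZ, XY, QR, XK]
Visit KA; enqueue FK → queue [OY, NZ, CZ, XY, QR, XK, FK]
Visit OY → queue [NZ, CZ, XY, QR, XK, FK]
Visit NZ → queue [CZ, XY, QR, XK, FK]
Visit CZ → queue [XY, QR, XK, FK]
Visit XY → queue [QR, XK, FK]
Visit QR → queue [XK, FK]
Visit XK → queue [FK]
Visit FK → queue []

RA -> US -> RY -> GN -> FI -> YP -> NF -> KQ -> GE -> WJ -> KA -> OY -> NZ -> CZ -> XY -> QR -> XK -> FK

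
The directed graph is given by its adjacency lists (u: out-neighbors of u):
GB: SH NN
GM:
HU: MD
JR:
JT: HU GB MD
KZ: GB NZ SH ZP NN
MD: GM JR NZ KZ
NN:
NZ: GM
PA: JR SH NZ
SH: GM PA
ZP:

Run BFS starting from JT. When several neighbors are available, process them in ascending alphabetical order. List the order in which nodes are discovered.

JT, GB, HU, MD, NN, SH, GM, JR, KZ, NZ, PA, ZP

Visit JT; enqueue GB, HU, MD → queue [GB, HU, MD]
Visit GB; enqueue NN, SH → queue [HU, MD, NN, SH]
Visit HU → queue [MD, NN, SH]
Visit MD; enqueue GM, JR, KZ, NZ → queue [NN, SH, GM, JR, KZ, NZ]
Visit NN → queue [SH, GM, JR, KZ, NZ]
Visit SH; enqueue PA → queue [GM, JR, KZ, NZ, PA]
Visit GM → queue [JR, KZ, NZ, PA]
Visit JR → queue [KZ, NZ, PA]
Visit KZ; enqueue ZP → queue [NZ, PA, ZP]
Visit NZ → queue [PA, ZP]
Visit PA → queue [ZP]
Visit ZP → queue []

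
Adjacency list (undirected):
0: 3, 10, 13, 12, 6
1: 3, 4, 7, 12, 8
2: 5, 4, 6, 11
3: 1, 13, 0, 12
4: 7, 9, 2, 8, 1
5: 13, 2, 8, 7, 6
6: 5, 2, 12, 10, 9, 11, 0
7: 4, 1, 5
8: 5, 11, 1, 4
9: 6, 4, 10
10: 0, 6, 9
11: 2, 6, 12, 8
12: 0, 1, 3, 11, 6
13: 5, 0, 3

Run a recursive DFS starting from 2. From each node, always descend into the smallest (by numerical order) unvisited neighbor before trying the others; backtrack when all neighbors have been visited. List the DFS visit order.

2, 4, 1, 3, 0, 6, 5, 7, 8, 11, 12, 13, 9, 10

Visit 2
2 → 4
4 → 1
1 → 3
3 → 0
0 → 6
6 → 5
5 → 7
5 → 8
8 → 11
11 → 12
5 → 13
6 → 9
9 → 10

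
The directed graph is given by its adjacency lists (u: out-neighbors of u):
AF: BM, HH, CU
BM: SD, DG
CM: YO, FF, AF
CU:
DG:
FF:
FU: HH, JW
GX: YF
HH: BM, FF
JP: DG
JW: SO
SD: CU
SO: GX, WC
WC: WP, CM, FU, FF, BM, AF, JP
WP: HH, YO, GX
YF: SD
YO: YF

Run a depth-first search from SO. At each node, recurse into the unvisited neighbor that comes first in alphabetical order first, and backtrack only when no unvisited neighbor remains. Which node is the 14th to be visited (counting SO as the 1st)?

Visit SO
SO → GX
GX → YF
YF → SD
SD → CU
SO → WC
WC → AF
AF → BM
BM → DG
AF → HH
HH → FF
WC → CM
CM → YO
WC → FU
FU → JW
WC → JP
WC → WP

Visit order: SO, GX, YF, SD, CU, WC, AF, BM, DG, HH, FF, CM, YO, FU, JW, JP, WP

FU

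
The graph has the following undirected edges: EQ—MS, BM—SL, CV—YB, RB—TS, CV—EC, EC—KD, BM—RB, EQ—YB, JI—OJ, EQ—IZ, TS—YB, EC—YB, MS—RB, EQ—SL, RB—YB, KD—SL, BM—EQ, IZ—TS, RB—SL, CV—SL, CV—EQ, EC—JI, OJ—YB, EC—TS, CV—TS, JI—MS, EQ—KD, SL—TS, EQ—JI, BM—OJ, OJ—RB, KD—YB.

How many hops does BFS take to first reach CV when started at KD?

Level 0: KD
Level 1: EC, EQ, SL, YB
Level 2: BM, CV, IZ, JI, MS, OJ, RB, TS
CV first appears at level 2.

2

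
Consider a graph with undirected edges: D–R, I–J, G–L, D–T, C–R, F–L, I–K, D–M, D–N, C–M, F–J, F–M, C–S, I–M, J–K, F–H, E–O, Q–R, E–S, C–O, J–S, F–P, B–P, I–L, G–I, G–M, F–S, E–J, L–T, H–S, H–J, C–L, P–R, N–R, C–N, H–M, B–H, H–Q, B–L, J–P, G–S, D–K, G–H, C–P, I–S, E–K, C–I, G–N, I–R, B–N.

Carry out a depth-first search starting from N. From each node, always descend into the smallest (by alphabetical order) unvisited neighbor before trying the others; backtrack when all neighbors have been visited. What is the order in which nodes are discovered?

Visit N
N → B
B → H
H → F
F → J
J → E
E → K
K → D
D → M
M → C
C → I
I → G
G → L
L → T
G → S
I → R
R → P
R → Q
C → O

N, B, H, F, J, E, K, D, M, C, I, G, L, T, S, R, P, Q, O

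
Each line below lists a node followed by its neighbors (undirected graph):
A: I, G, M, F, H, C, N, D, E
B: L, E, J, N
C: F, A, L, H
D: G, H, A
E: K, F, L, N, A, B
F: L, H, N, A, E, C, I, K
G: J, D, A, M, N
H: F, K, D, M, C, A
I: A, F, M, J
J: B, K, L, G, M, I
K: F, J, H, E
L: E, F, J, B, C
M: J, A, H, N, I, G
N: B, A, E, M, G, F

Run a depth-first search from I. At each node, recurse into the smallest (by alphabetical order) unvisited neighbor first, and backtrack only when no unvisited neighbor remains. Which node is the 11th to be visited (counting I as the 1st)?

K

Visit I
I → A
A → C
C → F
F → E
E → B
B → J
J → G
G → D
D → H
H → K
H → M
M → N
J → L

Visit order: I, A, C, F, E, B, J, G, D, H, K, M, N, L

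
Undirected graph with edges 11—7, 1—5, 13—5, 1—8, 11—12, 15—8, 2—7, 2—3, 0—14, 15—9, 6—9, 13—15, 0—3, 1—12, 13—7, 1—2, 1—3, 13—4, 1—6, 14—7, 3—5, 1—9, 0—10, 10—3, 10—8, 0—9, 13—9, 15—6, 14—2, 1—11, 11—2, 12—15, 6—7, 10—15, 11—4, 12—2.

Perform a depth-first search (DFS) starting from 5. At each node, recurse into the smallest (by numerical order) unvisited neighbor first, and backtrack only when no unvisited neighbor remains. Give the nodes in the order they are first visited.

5, 1, 2, 3, 0, 9, 6, 7, 11, 4, 13, 15, 8, 10, 12, 14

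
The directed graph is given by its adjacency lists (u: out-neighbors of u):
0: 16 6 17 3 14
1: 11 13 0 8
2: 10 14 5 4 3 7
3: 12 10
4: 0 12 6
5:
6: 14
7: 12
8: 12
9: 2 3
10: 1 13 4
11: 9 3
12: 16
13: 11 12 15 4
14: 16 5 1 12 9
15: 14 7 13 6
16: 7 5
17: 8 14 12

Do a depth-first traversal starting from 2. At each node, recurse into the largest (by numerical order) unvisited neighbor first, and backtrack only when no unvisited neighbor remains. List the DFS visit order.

2 → 14 → 16 → 7 → 12 → 5 → 9 → 3 → 10 → 13 → 15 → 6 → 11 → 4 → 0 → 17 → 8 → 1

Visit 2
2 → 14
14 → 16
16 → 7
7 → 12
16 → 5
14 → 9
9 → 3
3 → 10
10 → 13
13 → 15
15 → 6
13 → 11
13 → 4
4 → 0
0 → 17
17 → 8
10 → 1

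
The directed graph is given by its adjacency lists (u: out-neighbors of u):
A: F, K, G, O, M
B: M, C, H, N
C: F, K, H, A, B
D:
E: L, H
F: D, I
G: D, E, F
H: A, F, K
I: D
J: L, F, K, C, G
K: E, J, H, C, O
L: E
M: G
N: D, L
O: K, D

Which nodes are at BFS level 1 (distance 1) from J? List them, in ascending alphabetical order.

C, F, G, K, L

Level 0: J
Level 1: C, F, G, K, L
Level 2: A, B, D, E, H, I, O
Level 3: M, N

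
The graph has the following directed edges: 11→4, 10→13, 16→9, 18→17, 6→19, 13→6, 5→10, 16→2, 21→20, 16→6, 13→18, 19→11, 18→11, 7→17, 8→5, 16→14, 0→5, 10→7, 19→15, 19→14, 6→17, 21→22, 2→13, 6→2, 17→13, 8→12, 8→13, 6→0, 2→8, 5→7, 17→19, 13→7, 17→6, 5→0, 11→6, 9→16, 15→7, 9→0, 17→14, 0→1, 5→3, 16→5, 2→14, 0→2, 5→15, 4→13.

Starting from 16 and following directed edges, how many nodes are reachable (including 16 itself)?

20

BFS from 16 visits: 16, 14, 9, 6, 5, 2, 0, 19, 17, 15, 10, 7, 3, 13, 8, 1, 11, 18, 12, 4
Reachable nodes: 20 of 23 total.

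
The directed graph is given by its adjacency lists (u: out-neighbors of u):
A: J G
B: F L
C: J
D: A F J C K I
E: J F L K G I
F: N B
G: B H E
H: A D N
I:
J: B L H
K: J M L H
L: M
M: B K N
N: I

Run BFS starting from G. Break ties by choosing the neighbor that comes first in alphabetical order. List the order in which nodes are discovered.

Visit G; enqueue B, E, H → queue [B, E, H]
Visit B; enqueue F, L → queue [E, H, F, L]
Visit E; enqueue I, J, K → queue [H, F, L, I, J, K]
Visit H; enqueue A, D, N → queue [F, L, I, J, K, A, D, N]
Visit F → queue [L, I, J, K, A, D, N]
Visit L; enqueue M → queue [I, J, K, A, D, N, M]
Visit I → queue [J, K, A, D, N, M]
Visit J → queue [K, A, D, N, M]
Visit K → queue [A, D, N, M]
Visit A → queue [D, N, M]
Visit D; enqueue C → queue [N, M, C]
Visit N → queue [M, C]
Visit M → queue [C]
Visit C → queue []

G → B → E → H → F → L → I → J → K → A → D → N → M → C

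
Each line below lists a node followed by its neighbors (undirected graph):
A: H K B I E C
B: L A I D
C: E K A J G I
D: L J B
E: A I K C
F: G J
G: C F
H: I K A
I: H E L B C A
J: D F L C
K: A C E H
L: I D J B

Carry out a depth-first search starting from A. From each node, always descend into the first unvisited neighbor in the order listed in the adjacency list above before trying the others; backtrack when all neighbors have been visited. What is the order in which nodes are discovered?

A, H, I, E, K, C, J, D, L, B, F, G

Visit A
A → H
H → I
I → E
E → K
K → C
C → J
J → D
D → L
L → B
J → F
F → G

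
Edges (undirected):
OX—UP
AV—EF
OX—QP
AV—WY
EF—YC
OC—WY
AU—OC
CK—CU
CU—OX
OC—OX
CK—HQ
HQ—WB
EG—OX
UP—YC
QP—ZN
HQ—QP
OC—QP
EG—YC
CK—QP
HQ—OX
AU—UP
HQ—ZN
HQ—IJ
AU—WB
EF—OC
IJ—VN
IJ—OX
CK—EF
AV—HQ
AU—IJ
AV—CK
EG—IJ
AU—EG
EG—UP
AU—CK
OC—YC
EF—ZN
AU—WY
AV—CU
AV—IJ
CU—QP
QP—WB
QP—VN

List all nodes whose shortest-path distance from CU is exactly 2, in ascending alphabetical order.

Level 0: CU
Level 1: AV, CK, OX, QP
Level 2: AU, EF, EG, HQ, IJ, OC, UP, VN, WB, WY, ZN
Level 3: YC

AU, EF, EG, HQ, IJ, OC, UP, VN, WB, WY, ZN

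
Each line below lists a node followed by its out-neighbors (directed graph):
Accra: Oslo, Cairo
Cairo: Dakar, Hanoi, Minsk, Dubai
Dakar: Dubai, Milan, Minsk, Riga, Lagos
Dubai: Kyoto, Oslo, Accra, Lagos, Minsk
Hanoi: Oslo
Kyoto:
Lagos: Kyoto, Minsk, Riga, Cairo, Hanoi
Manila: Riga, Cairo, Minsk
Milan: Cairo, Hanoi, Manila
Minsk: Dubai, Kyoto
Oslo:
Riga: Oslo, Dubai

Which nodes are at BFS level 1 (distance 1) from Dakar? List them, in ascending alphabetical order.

Level 0: Dakar
Level 1: Dubai, Lagos, Milan, Minsk, Riga
Level 2: Accra, Cairo, Hanoi, Kyoto, Manila, Oslo

Dubai, Lagos, Milan, Minsk, Riga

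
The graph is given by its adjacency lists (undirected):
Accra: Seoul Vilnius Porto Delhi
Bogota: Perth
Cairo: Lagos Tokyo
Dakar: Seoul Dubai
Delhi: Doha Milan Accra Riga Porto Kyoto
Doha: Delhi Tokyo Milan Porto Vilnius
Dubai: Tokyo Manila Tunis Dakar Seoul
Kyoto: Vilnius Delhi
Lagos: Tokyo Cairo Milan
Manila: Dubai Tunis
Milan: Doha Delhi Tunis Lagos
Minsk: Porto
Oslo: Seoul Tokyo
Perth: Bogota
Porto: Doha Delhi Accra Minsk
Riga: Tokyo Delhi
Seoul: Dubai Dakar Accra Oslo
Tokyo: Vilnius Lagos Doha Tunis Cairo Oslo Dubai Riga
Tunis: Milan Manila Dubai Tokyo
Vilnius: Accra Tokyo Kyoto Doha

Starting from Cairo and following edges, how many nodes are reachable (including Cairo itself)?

18

BFS from Cairo visits: Cairo, Tokyo, Lagos, Vilnius, Tunis, Riga, Oslo, Dubai, Doha, Milan, Kyoto, Accra, Manila, Delhi, Seoul, Dakar, Porto, Minsk
Reachable nodes: 18 of 20 total.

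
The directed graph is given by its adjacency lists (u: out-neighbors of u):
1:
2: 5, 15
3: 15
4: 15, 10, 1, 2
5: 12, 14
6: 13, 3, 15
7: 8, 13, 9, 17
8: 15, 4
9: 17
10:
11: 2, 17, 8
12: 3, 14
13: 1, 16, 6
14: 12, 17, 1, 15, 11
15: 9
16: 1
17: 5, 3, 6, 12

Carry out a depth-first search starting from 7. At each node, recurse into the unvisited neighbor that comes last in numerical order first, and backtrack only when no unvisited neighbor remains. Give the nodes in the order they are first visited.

7, 17, 12, 14, 15, 9, 11, 8, 4, 10, 2, 5, 1, 3, 6, 13, 16

Visit 7
7 → 17
17 → 12
12 → 14
14 → 15
15 → 9
14 → 11
11 → 8
8 → 4
4 → 10
4 → 2
2 → 5
4 → 1
12 → 3
17 → 6
6 → 13
13 → 16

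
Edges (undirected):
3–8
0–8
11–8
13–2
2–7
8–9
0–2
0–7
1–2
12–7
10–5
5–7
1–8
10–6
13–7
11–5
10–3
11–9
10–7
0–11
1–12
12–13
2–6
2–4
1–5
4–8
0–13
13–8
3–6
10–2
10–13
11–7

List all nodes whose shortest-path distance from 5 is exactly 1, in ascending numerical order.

Level 0: 5
Level 1: 1, 7, 10, 11
Level 2: 0, 2, 3, 6, 8, 9, 12, 13
Level 3: 4

1, 7, 10, 11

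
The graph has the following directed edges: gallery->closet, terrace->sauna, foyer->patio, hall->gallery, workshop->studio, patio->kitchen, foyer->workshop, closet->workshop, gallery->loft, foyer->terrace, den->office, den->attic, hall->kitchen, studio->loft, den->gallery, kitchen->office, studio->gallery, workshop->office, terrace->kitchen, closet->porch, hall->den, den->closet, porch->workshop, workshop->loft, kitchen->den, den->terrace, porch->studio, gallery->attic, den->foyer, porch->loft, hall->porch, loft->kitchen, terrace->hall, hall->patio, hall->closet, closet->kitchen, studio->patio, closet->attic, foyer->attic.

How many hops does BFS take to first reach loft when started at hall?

2

Level 0: hall
Level 1: closet, den, gallery, kitchen, patio, porch
Level 2: attic, foyer, loft, office, studio, terrace, workshop
Level 3: sauna
loft first appears at level 2.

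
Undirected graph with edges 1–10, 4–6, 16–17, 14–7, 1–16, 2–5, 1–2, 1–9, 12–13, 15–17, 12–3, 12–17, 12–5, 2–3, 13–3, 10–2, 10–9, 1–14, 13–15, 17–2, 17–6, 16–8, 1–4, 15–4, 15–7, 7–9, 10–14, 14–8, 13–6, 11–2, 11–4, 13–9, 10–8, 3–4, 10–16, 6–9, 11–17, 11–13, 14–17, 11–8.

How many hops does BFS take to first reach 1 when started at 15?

Level 0: 15
Level 1: 4, 7, 13, 17
Level 2: 1, 2, 3, 6, 9, 11, 12, 14, 16
Level 3: 5, 8, 10
1 first appears at level 2.

2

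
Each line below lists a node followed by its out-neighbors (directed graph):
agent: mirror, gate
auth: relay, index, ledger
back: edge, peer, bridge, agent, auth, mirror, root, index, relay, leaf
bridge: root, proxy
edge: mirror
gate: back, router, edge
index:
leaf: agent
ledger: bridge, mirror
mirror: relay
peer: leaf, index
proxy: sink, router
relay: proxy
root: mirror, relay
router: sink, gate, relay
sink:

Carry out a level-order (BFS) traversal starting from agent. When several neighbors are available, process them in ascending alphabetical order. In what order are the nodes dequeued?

agent, gate, mirror, back, edge, router, relay, auth, bridge, index, leaf, peer, root, sink, proxy, ledger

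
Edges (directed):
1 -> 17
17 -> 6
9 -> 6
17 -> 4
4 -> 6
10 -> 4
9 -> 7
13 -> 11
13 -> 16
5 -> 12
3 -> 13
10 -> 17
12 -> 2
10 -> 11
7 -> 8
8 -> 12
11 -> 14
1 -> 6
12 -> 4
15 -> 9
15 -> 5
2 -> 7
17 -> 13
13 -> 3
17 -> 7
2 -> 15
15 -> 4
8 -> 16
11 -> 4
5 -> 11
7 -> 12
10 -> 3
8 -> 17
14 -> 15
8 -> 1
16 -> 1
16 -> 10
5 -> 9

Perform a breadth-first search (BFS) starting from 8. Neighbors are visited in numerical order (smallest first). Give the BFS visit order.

8, 1, 12, 16, 17, 6, 2, 4, 10, 7, 13, 15, 3, 11, 5, 9, 14

Visit 8; enqueue 1, 12, 16, 17 → queue [1, 12, 16, 17]
Visit 1; enqueue 6 → queue [12, 16, 17, 6]
Visit 12; enqueue 2, 4 → queue [16, 17, 6, 2, 4]
Visit 16; enqueue 10 → queue [17, 6, 2, 4, 10]
Visit 17; enqueue 7, 13 → queue [6, 2, 4, 10, 7, 13]
Visit 6 → queue [2, 4, 10, 7, 13]
Visit 2; enqueue 15 → queue [4, 10, 7, 13, 15]
Visit 4 → queue [10, 7, 13, 15]
Visit 10; enqueue 3, 11 → queue [7, 13, 15, 3, 11]
Visit 7 → queue [13, 15, 3, 11]
Visit 13 → queue [15, 3, 11]
Visit 15; enqueue 5, 9 → queue [3, 11, 5, 9]
Visit 3 → queue [11, 5, 9]
Visit 11; enqueue 14 → queue [5, 9, 14]
Visit 5 → queue [9, 14]
Visit 9 → queue [14]
Visit 14 → queue []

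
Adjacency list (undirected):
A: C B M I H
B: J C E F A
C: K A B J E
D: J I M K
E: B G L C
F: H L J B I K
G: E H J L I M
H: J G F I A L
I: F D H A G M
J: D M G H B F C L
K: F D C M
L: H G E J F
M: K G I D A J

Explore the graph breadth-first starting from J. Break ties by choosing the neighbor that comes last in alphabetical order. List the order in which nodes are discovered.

J, M, L, H, G, F, D, C, B, K, I, A, E

Visit J; enqueue M, L, H, G, F, D, C, B → queue [M, L, H, G, F, D, C, B]
Visit M; enqueue K, I, A → queue [L, H, G, F, D, C, B, K, I, A]
Visit L; enqueue E → queue [H, G, F, D, C, B, K, I, A, E]
Visit H → queue [G, F, D, C, B, K, I, A, E]
Visit G → queue [F, D, C, B, K, I, A, E]
Visit F → queue [D, C, B, K, I, A, E]
Visit D → queue [C, B, K, I, A, E]
Visit C → queue [B, K, I, A, E]
Visit B → queue [K, I, A, E]
Visit K → queue [I, A, E]
Visit I → queue [A, E]
Visit A → queue [E]
Visit E → queue []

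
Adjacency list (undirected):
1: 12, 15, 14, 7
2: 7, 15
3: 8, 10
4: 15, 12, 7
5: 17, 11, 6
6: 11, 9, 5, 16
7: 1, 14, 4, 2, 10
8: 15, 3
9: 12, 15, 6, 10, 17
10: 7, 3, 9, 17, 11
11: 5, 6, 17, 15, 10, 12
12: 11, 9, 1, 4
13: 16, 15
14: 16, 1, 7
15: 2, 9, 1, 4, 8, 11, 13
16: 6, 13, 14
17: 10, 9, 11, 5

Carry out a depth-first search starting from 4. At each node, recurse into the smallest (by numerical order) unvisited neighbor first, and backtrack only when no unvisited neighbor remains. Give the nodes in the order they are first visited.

4, 7, 1, 12, 9, 6, 5, 11, 10, 3, 8, 15, 2, 13, 16, 14, 17

Visit 4
4 → 7
7 → 1
1 → 12
12 → 9
9 → 6
6 → 5
5 → 11
11 → 10
10 → 3
3 → 8
8 → 15
15 → 2
15 → 13
13 → 16
16 → 14
10 → 17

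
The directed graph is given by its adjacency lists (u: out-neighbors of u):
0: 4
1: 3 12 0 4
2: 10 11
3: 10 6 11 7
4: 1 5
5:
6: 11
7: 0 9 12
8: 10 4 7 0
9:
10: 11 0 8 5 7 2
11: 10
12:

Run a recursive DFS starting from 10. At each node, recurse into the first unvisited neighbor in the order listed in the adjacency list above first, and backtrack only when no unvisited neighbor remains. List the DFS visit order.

10, 11, 0, 4, 1, 3, 6, 7, 9, 12, 5, 8, 2

Visit 10
10 → 11
10 → 0
0 → 4
4 → 1
1 → 3
3 → 6
3 → 7
7 → 9
7 → 12
4 → 5
10 → 8
10 → 2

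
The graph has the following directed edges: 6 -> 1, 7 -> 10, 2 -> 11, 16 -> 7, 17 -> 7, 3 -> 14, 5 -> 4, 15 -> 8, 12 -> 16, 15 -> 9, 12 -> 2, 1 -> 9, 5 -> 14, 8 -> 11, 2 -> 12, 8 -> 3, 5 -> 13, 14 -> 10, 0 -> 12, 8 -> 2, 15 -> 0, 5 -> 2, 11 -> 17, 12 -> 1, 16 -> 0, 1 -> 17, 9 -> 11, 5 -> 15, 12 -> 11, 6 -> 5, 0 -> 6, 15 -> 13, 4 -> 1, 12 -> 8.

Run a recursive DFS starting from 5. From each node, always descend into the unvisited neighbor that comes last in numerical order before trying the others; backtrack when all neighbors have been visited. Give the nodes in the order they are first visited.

5, 15, 13, 9, 11, 17, 7, 10, 8, 3, 14, 2, 12, 16, 0, 6, 1, 4

Visit 5
5 → 15
15 → 13
15 → 9
9 → 11
11 → 17
17 → 7
7 → 10
15 → 8
8 → 3
3 → 14
8 → 2
2 → 12
12 → 16
16 → 0
0 → 6
6 → 1
5 → 4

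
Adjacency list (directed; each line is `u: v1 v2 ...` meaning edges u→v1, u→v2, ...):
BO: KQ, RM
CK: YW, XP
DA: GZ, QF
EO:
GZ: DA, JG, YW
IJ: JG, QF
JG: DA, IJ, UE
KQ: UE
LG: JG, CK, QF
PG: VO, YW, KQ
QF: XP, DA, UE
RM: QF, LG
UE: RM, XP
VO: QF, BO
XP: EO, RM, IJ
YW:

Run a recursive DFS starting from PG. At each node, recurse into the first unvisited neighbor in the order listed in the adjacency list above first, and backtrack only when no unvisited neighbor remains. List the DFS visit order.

Visit PG
PG → VO
VO → QF
QF → XP
XP → EO
XP → RM
RM → LG
LG → JG
JG → DA
DA → GZ
GZ → YW
JG → IJ
JG → UE
LG → CK
VO → BO
BO → KQ

PG -> VO -> QF -> XP -> EO -> RM -> LG -> JG -> DA -> GZ -> YW -> IJ -> UE -> CK -> BO -> KQ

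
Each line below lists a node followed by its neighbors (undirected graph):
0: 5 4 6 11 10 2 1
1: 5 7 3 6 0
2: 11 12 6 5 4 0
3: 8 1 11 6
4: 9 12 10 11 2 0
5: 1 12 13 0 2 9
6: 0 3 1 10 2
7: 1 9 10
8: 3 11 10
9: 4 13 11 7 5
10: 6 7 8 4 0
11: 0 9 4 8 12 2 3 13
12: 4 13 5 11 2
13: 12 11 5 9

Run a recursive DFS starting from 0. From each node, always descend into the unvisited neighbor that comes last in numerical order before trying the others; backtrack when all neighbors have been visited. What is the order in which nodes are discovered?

0 -> 11 -> 13 -> 12 -> 5 -> 9 -> 7 -> 10 -> 8 -> 3 -> 6 -> 2 -> 4 -> 1

Visit 0
0 → 11
11 → 13
13 → 12
12 → 5
5 → 9
9 → 7
7 → 10
10 → 8
8 → 3
3 → 6
6 → 2
2 → 4
6 → 1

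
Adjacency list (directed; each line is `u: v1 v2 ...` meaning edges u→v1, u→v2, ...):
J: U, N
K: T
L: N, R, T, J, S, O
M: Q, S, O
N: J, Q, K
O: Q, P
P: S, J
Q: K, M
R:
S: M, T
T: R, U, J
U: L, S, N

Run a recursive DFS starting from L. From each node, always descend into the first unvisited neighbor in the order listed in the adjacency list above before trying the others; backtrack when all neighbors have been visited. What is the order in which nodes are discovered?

Visit L
L → N
N → J
J → U
U → S
S → M
M → Q
Q → K
K → T
T → R
M → O
O → P

L -> N -> J -> U -> S -> M -> Q -> K -> T -> R -> O -> P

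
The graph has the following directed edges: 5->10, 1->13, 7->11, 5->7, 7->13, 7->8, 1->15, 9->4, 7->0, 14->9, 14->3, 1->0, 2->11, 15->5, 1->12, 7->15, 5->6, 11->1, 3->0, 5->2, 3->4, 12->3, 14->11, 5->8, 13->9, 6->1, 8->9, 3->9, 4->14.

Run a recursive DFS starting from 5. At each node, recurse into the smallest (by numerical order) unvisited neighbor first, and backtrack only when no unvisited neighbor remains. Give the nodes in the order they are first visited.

5 → 2 → 11 → 1 → 0 → 12 → 3 → 4 → 14 → 9 → 13 → 15 → 6 → 7 → 8 → 10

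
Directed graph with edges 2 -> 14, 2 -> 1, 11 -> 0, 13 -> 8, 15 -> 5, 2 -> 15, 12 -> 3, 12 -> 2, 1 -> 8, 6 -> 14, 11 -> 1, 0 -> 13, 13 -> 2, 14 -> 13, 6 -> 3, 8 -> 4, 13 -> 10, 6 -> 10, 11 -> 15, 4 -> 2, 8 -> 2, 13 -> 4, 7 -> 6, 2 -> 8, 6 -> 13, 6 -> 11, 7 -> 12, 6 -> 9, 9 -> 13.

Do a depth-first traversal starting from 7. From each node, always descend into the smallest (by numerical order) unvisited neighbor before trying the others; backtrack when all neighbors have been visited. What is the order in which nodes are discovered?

7 → 6 → 3 → 9 → 13 → 2 → 1 → 8 → 4 → 14 → 15 → 5 → 10 → 11 → 0 → 12

Visit 7
7 → 6
6 → 3
6 → 9
9 → 13
13 → 2
2 → 1
1 → 8
8 → 4
2 → 14
2 → 15
15 → 5
13 → 10
6 → 11
11 → 0
7 → 12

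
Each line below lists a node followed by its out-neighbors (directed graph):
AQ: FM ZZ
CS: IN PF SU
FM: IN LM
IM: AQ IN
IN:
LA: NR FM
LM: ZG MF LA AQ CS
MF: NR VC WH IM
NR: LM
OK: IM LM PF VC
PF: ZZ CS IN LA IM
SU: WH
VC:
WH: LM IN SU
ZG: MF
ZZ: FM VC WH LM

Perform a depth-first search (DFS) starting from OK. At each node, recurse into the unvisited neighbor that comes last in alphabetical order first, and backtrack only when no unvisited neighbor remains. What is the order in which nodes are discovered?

OK -> VC -> PF -> ZZ -> WH -> SU -> LM -> ZG -> MF -> NR -> IM -> IN -> AQ -> FM -> LA -> CS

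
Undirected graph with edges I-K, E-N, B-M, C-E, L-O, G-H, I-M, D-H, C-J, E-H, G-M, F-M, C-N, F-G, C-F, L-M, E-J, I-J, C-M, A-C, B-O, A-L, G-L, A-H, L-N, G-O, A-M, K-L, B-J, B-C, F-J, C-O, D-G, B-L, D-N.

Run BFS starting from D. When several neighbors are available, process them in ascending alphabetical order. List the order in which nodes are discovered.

D, G, H, N, F, L, M, O, A, E, C, J, B, K, I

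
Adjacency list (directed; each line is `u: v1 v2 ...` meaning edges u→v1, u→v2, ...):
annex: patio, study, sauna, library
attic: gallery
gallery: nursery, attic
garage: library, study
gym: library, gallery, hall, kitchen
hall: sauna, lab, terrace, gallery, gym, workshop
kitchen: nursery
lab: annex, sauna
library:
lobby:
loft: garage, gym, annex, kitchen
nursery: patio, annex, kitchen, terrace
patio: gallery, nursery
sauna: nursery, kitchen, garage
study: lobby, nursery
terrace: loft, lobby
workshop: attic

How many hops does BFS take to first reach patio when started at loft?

2

Level 0: loft
Level 1: annex, garage, gym, kitchen
Level 2: gallery, hall, library, nursery, patio, sauna, study
Level 3: attic, lab, lobby, terrace, workshop
patio first appears at level 2.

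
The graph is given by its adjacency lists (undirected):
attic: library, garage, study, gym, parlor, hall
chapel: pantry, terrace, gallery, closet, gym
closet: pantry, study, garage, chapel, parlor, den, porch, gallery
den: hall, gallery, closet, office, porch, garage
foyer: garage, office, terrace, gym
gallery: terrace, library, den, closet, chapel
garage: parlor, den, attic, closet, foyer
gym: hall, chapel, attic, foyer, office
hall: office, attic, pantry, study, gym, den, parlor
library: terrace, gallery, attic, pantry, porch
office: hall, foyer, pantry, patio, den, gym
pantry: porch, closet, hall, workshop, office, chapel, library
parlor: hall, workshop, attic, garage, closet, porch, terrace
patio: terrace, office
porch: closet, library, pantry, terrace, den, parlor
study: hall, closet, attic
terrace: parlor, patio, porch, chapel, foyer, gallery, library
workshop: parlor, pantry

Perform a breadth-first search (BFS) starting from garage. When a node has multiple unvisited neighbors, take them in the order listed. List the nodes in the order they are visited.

Visit garage; enqueue parlor, den, attic, closet, foyer → queue [parlor, den, attic, closet, foyer]
Visit parlor; enqueue hall, workshop, porch, terrace → queue [den, attic, closet, foyer, hall, workshop, porch, terrace]
Visit den; enqueue gallery, office → queue [attic, closet, foyer, hall, workshop, porch, terrace, gallery, office]
Visit attic; enqueue library, study, gym → queue [closet, foyer, hall, workshop, porch, terrace, gallery, office, library, study, gym]
Visit closet; enqueue pantry, chapel → queue [foyer, hall, workshop, porch, terrace, gallery, office, library, study, gym, pantry, chapel]
Visit foyer → queue [hall, workshop, porch, terrace, gallery, office, library, study, gym, pantry, chapel]
Visit hall → queue [workshop, porch, terrace, gallery, office, library, study, gym, pantry, chapel]
Visit workshop → queue [porch, terrace, gallery, office, library, study, gym, pantry, chapel]
Visit porch → queue [terrace, gallery, office, library, study, gym, pantry, chapel]
Visit terrace; enqueue patio → queue [gallery, office, library, study, gym, pantry, chapel, patio]
Visit gallery → queue [office, library, study, gym, pantry, chapel, patio]
Visit office → queue [library, study, gym, pantry, chapel, patio]
Visit library → queue [study, gym, pantry, chapel, patio]
Visit study → queue [gym, pantry, chapel, patio]
Visit gym → queue [pantry, chapel, patio]
Visit pantry → queue [chapel, patio]
Visit chapel → queue [patio]
Visit patio → queue []

garage parlor den attic closet foyer hall workshop porch terrace gallery office library study gym pantry chapel patio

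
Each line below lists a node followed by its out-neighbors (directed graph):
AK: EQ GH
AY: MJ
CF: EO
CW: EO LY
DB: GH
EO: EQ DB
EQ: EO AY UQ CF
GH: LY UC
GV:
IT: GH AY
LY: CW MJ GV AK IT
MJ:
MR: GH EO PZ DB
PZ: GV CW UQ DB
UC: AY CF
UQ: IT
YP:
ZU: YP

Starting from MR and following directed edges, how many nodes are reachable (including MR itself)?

BFS from MR visits: MR, PZ, GH, EO, DB, UQ, GV, CW, UC, LY, EQ, IT, CF, AY, MJ, AK
Reachable nodes: 16 of 18 total.

16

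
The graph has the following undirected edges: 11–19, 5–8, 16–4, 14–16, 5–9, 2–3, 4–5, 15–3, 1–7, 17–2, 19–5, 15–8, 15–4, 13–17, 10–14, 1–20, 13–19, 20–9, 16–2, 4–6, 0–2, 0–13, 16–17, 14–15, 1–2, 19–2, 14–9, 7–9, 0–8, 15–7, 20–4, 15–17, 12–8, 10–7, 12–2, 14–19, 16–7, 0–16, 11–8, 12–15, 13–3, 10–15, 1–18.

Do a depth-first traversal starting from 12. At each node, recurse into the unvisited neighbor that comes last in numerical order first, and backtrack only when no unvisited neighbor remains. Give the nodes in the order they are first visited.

12 -> 15 -> 17 -> 16 -> 14 -> 19 -> 13 -> 3 -> 2 -> 1 -> 20 -> 9 -> 7 -> 10 -> 5 -> 8 -> 11 -> 0 -> 4 -> 6 -> 18

Visit 12
12 → 15
15 → 17
17 → 16
16 → 14
14 → 19
19 → 13
13 → 3
3 → 2
2 → 1
1 → 20
20 → 9
9 → 7
7 → 10
9 → 5
5 → 8
8 → 11
8 → 0
5 → 4
4 → 6
1 → 18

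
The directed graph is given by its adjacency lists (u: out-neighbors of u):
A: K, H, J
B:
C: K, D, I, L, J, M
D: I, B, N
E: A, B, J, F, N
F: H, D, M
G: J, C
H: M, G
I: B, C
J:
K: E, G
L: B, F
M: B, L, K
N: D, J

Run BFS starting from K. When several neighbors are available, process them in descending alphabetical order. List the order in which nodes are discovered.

K, G, E, J, C, N, F, B, A, M, L, I, D, H

Visit K; enqueue G, E → queue [G, E]
Visit G; enqueue J, C → queue [E, J, C]
Visit E; enqueue N, F, B, A → queue [J, C, N, F, B, A]
Visit J → queue [C, N, F, B, A]
Visit C; enqueue M, L, I, D → queue [N, F, B, A, M, L, I, D]
Visit N → queue [F, B, A, M, L, I, D]
Visit F; enqueue H → queue [B, A, M, L, I, D, H]
Visit B → queue [A, M, L, I, D, H]
Visit A → queue [M, L, I, D, H]
Visit M → queue [L, I, D, H]
Visit L → queue [I, D, H]
Visit I → queue [D, H]
Visit D → queue [H]
Visit H → queue []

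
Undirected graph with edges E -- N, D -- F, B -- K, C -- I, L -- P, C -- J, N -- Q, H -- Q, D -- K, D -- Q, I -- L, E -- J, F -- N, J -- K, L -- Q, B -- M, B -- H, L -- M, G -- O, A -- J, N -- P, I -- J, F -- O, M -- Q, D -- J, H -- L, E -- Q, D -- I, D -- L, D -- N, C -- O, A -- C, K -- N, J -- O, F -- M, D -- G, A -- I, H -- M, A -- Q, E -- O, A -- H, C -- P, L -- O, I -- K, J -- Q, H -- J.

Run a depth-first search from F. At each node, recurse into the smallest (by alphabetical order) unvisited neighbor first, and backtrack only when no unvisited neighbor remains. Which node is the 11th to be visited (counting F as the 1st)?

Visit F
F → D
D → G
G → O
O → C
C → A
A → H
H → B
B → K
K → I
I → J
J → E
E → N
N → P
P → L
L → M
M → Q

Visit order: F, D, G, O, C, A, H, B, K, I, J, E, N, P, L, M, Q

J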